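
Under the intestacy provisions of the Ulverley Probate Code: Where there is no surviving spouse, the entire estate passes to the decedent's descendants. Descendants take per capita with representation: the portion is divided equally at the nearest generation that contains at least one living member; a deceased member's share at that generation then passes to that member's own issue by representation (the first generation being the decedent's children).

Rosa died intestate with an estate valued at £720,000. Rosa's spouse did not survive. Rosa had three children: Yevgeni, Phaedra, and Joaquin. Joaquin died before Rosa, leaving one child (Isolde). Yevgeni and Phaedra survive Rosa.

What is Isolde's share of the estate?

The entire £720,000 passes to the descendants.
That amount (£720,000) is divided into 3 shares of £240,000: Yevgeni and Phaedra each take £240,000; Joaquin's £240,000 share passes to Joaquin's issue.
Joaquin's share (£240,000) passes entirely to Isolde.

Isolde receives £240,000.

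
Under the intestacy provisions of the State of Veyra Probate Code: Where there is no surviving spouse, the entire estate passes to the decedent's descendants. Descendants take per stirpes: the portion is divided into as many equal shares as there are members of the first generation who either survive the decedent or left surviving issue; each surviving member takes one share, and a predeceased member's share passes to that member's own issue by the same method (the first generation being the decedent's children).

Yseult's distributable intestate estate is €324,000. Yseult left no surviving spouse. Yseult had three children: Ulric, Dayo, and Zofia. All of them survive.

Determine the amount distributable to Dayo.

Dayo receives €108,000.

The entire €324,000 passes to the descendants.
That amount (€324,000) is divided into 3 shares of €108,000: Ulric, Dayo, and Zofia each take €108,000.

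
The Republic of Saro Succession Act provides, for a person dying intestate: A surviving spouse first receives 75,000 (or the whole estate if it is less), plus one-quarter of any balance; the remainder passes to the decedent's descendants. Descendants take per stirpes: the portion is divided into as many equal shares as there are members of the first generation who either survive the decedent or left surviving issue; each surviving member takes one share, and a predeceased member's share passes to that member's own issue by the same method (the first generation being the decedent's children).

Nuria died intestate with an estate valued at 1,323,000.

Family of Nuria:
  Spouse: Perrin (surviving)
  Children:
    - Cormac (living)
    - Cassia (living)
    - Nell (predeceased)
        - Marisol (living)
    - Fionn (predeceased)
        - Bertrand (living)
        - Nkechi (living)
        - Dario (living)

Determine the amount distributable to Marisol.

Perrin first takes 75,000, leaving a balance of 1,248,000. Perrin then takes one-quarter of the balance (312,000), for a total of 387,000. The remaining 936,000 passes to the descendants.
The descendants' portion (936,000) is divided into 4 shares of 234,000: Cormac and Cassia each take 234,000; Nell's 234,000 share passes to Nell's issue; Fionn's 234,000 share passes to Fionn's issue.
Nell's share (234,000) passes entirely to Marisol.
Fionn's share (234,000) is divided into 3 shares of 78,000: Bertrand, Nkechi, and Dario each take 78,000.

Marisol receives 234,000.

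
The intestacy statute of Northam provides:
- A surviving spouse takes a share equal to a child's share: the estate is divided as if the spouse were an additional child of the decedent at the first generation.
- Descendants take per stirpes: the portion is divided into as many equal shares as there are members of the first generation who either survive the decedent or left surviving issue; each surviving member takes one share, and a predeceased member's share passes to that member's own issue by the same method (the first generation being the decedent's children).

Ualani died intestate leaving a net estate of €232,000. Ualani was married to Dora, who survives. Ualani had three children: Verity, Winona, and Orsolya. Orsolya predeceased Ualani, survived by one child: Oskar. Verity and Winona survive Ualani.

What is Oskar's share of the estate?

Oskar receives €58,000.

The spouse counts as an additional share at the children's level, so there are 4 primary shares of €58,000. Dora takes one such share (€58,000).
The children's combined portion (€174,000) is divided into 3 shares of €58,000: Verity and Winona each take €58,000; Orsolya's €58,000 share passes to Orsolya's issue.
Orsolya's share (€58,000) passes entirely to Oskar.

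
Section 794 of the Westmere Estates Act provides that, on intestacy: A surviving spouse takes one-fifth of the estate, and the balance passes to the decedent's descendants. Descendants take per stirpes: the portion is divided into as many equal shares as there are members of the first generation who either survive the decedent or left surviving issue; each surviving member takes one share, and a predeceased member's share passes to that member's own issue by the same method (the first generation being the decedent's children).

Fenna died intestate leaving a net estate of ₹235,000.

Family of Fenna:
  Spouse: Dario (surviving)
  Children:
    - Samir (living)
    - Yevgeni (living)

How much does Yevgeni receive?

Dario takes one-fifth of ₹235,000 = ₹47,000. The remaining ₹188,000 passes to the descendants.
The descendants' portion (₹188,000) is divided into 2 shares of ₹94,000: Samir and Yevgeni each take ₹94,000.

Yevgeni receives ₹94,000.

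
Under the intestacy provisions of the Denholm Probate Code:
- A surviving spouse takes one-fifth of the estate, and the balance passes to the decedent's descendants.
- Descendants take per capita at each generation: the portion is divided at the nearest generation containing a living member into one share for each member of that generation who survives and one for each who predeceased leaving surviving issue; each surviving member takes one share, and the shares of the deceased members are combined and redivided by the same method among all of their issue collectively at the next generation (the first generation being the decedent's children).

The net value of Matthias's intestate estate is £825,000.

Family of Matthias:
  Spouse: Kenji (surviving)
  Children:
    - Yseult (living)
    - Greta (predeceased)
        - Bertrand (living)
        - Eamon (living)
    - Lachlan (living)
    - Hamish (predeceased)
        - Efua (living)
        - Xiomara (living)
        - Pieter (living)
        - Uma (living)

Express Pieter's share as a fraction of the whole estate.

Pieter receives 1/15 of the estate.

Kenji takes one-fifth of £825,000 = £165,000. The remaining £660,000 passes to the descendants.
The descendants' portion (£660,000) is divided at the children's generation into 4 shares of £165,000. Yseult and Lachlan each take £165,000. The 2 shares of the deceased (Greta and Hamish) are combined into a pool of £330,000.
That pool (£330,000) is divided at the grandchildren's generation equally among Bertrand, Eamon, Efua, Xiomara, Pieter, and Uma: £55,000 each.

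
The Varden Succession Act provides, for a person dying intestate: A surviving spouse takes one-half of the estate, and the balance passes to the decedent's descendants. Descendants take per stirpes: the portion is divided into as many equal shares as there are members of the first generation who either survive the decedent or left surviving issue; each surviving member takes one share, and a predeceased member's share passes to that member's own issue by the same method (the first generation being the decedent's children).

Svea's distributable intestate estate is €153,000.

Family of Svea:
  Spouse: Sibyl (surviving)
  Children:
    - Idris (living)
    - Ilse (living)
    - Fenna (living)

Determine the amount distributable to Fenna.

Sibyl takes one-half of €153,000 = €76,500. The remaining €76,500 passes to the descendants.
The descendants' portion (€76,500) is divided into 3 shares of €25,500: Idris, Ilse, and Fenna each take €25,500.

Fenna receives €25,500.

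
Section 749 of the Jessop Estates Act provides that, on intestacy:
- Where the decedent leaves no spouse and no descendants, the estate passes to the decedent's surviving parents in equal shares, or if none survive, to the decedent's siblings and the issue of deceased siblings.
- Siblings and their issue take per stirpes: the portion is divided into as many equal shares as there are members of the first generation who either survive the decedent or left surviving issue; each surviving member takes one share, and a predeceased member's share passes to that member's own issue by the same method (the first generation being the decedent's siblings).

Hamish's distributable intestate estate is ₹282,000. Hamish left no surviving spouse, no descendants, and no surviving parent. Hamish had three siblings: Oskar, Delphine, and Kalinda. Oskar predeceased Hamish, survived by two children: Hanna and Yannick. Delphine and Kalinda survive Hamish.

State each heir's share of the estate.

The entire ₹282,000 passes to the siblings and their issue.
That amount (₹282,000) is divided into 3 shares of ₹94,000: Delphine and Kalinda each take ₹94,000; Oskar's ₹94,000 share passes to Oskar's issue.
Oskar's share (₹94,000) is divided into 2 shares of ₹47,000: Hanna and Yannick each take ₹47,000.

Hanna: ₹47,000; Yannick: ₹47,000; Delphine: ₹94,000; Kalinda: ₹94,000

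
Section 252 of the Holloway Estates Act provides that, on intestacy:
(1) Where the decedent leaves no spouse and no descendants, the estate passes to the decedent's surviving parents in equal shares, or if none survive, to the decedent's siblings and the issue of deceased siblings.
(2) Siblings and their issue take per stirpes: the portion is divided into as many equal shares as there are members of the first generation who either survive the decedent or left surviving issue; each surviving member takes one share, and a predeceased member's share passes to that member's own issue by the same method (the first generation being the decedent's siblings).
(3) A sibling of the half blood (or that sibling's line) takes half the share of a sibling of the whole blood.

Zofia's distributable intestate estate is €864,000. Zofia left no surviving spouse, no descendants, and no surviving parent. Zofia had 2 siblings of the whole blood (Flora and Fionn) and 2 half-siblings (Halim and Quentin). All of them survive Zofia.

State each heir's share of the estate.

The entire €864,000 passes to the siblings and their issue.
Counting each half-blood sibling's line as half a unit, there are 3 units in €864,000, so one unit is €288,000. Whole-blood lines (Flora and Fionn) take €288,000 each; half-blood lines (Halim and Quentin) take €144,000 each.

Flora: €288,000; Halim: €144,000; Quentin: €144,000; Fionn: €288,000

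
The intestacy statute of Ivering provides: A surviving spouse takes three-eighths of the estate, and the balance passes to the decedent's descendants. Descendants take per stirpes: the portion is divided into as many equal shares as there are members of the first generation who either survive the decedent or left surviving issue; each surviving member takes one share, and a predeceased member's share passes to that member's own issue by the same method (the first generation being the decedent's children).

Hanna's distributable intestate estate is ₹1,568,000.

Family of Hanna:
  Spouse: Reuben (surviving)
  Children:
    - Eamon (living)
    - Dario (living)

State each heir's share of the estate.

Reuben: ₹588,000; Eamon: ₹490,000; Dario: ₹490,000

Reuben takes three-eighths of ₹1,568,000 = ₹588,000. The remaining ₹980,000 passes to the descendants.
The descendants' portion (₹980,000) is divided into 2 shares of ₹490,000: Eamon and Dario each take ₹490,000.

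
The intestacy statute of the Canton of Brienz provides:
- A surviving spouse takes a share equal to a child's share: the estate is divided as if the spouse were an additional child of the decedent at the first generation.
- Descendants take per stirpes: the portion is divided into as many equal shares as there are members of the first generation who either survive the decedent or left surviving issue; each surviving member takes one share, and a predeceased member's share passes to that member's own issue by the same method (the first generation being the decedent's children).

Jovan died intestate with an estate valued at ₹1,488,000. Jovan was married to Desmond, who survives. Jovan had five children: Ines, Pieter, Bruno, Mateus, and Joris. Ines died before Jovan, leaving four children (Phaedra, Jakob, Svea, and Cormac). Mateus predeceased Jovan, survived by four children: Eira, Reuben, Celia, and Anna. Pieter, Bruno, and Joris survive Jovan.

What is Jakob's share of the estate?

Jakob receives ₹62,000.

The spouse counts as an additional share at the children's level, so there are 6 primary shares of ₹248,000. Desmond takes one such share (₹248,000).
The children's combined portion (₹1,240,000) is divided into 5 shares of ₹248,000: Pieter, Bruno, and Joris each take ₹248,000; Ines's ₹248,000 share passes to Ines's issue; Mateus's ₹248,000 share passes to Mateus's issue.
Ines's share (₹248,000) is divided into 4 shares of ₹62,000: Phaedra, Jakob, Svea, and Cormac each take ₹62,000.
Mateus's share (₹248,000) is divided into 4 shares of ₹62,000: Eira, Reuben, Celia, and Anna each take ₹62,000.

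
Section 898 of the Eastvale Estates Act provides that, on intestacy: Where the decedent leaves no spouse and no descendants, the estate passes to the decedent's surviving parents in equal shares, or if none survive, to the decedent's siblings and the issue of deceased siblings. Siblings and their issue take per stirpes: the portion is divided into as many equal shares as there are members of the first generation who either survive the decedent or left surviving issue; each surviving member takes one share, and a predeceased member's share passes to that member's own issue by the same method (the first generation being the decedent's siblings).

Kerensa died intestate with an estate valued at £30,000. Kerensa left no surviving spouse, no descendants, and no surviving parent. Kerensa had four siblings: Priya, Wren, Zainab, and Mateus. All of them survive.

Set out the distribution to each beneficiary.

Priya: £7,500; Wren: £7,500; Zainab: £7,500; Mateus: £7,500

The entire £30,000 passes to the siblings and their issue.
That amount (£30,000) is divided into 4 shares of £7,500: Priya, Wren, Zainab, and Mateus each take £7,500.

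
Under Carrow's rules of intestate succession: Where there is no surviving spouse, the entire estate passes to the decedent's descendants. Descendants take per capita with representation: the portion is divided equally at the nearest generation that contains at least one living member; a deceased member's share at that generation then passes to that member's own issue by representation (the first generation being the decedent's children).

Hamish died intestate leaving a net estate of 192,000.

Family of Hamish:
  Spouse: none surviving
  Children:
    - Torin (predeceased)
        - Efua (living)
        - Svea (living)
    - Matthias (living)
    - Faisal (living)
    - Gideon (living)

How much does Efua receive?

Efua receives 24,000.

The entire 192,000 passes to the descendants.
That amount (192,000) is divided into 4 shares of 48,000: Matthias, Faisal, and Gideon each take 48,000; Torin's 48,000 share passes to Torin's issue.
Torin's share (48,000) is divided into 2 shares of 24,000: Efua and Svea each take 24,000.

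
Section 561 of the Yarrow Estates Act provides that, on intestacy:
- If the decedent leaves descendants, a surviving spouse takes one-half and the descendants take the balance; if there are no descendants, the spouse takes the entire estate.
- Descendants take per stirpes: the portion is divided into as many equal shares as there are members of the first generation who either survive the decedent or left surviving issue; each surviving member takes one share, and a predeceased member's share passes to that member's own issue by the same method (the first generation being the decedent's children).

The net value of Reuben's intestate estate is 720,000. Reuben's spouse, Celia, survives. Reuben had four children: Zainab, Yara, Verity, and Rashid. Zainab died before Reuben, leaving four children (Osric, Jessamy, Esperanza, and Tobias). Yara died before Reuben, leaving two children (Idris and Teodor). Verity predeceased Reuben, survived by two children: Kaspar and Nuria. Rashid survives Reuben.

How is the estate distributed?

Celia: 360,000; Osric: 22,500; Jessamy: 22,500; Esperanza: 22,500; Tobias: 22,500; Idris: 45,000; Teodor: 45,000; Kaspar: 45,000; Nuria: 45,000; Rashid: 90,000

Celia takes one-half of 720,000 = 360,000. The remaining 360,000 passes to the descendants.
The descendants' portion (360,000) is divided into 4 shares of 90,000: Rashid takes 90,000; Zainab's 90,000 share passes to Zainab's issue; Yara's 90,000 share passes to Yara's issue; Verity's 90,000 share passes to Verity's issue.
Zainab's share (90,000) is divided into 4 shares of 22,500: Osric, Jessamy, Esperanza, and Tobias each take 22,500.
Yara's share (90,000) is divided into 2 shares of 45,000: Idris and Teodor each take 45,000.
Verity's share (90,000) is divided into 2 shares of 45,000: Kaspar and Nuria each take 45,000.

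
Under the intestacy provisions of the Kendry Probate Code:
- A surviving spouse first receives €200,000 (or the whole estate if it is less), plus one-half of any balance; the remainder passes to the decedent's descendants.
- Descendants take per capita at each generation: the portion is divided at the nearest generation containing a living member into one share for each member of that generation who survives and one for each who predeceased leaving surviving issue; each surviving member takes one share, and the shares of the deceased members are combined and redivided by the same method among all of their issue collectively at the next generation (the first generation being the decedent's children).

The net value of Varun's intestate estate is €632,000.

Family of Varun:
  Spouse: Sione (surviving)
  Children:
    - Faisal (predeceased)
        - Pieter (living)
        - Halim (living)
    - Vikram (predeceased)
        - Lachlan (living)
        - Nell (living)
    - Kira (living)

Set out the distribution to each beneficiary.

Sione: €416,000; Pieter: €36,000; Halim: €36,000; Lachlan: €36,000; Nell: €36,000; Kira: €72,000

Sione first takes €200,000, leaving a balance of €432,000. Sione then takes one-half of the balance (€216,000), for a total of €416,000. The remaining €216,000 passes to the descendants.
The descendants' portion (€216,000) is divided at the children's generation into 3 shares of €72,000. Kira takes €72,000. The 2 shares of the deceased (Faisal and Vikram) are combined into a pool of €144,000.
That pool (€144,000) is divided at the grandchildren's generation equally among Pieter, Halim, Lachlan, and Nell: €36,000 each.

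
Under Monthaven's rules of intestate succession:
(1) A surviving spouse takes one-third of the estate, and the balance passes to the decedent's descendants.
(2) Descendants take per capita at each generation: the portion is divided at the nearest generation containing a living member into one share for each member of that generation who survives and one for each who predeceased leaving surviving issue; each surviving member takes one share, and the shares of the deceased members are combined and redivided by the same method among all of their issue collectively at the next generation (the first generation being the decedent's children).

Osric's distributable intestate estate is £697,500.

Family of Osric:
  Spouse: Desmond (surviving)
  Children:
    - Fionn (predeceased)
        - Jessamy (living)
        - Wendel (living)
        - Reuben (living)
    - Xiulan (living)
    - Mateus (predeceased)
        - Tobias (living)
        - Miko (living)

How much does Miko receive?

Miko receives £62,000.

Desmond takes one-third of £697,500 = £232,500. The remaining £465,000 passes to the descendants.
The descendants' portion (£465,000) is divided at the children's generation into 3 shares of £155,000. Xiulan takes £155,000. The 2 shares of the deceased (Fionn and Mateus) are combined into a pool of £310,000.
That pool (£310,000) is divided at the grandchildren's generation equally among Jessamy, Wendel, Reuben, Tobias, and Miko: £62,000 each.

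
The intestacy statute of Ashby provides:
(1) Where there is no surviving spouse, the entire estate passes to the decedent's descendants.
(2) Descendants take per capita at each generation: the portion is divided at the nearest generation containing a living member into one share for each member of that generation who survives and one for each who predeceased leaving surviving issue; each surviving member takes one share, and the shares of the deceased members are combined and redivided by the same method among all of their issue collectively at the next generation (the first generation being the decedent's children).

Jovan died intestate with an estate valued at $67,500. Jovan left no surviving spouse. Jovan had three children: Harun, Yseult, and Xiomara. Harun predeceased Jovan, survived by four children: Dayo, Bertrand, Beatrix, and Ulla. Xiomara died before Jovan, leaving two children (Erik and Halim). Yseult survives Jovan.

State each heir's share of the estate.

Dayo: $7,500; Bertrand: $7,500; Beatrix: $7,500; Ulla: $7,500; Yseult: $22,500; Erik: $7,500; Halim: $7,500

The entire $67,500 passes to the descendants.
That amount ($67,500) is divided at the children's generation into 3 shares of $22,500. Yseult takes $22,500. The 2 shares of the deceased (Harun and Xiomara) are combined into a pool of $45,000.
That pool ($45,000) is divided at the grandchildren's generation equally among Dayo, Bertrand, Beatrix, Ulla, Erik, and Halim: $7,500 each.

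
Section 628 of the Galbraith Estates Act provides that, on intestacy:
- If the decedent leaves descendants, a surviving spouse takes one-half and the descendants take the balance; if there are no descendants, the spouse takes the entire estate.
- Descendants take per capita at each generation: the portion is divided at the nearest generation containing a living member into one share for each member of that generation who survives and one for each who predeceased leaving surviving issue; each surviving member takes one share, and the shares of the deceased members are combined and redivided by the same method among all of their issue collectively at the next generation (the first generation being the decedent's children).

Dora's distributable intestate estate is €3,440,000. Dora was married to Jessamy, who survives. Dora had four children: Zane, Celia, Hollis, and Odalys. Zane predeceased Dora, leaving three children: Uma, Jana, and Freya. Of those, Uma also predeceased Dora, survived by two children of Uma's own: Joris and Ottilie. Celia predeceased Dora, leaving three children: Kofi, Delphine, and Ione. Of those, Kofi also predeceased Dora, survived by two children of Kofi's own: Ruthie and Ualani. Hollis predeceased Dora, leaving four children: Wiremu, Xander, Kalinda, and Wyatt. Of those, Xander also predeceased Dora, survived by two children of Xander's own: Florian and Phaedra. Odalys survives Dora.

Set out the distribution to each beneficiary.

Jessamy takes one-half of €3,440,000 = €1,720,000. The remaining €1,720,000 passes to the descendants.
The descendants' portion (€1,720,000) is divided at the children's generation into 4 shares of €430,000. Odalys takes €430,000. The 3 shares of the deceased (Zane, Celia, and Hollis) are combined into a pool of €1,290,000.
That pool (€1,290,000) is divided at the grandchildren's generation into 10 shares of €129,000. Jana, Freya, Delphine, Ione, Wiremu, Kalinda, and Wyatt each take €129,000. The 3 shares of the deceased (Uma, Kofi, and Xander) are combined into a pool of €387,000.
That pool (€387,000) is divided at the great-grandchildren's generation equally among Joris, Ottilie, Ruthie, Ualani, Florian, and Phaedra: €64,500 each.

Jessamy: €1,720,000; Joris: €64,500; Ottilie: €64,500; Jana: €129,000; Freya: €129,000; Ruthie: €64,500; Ualani: €64,500; Delphine: €129,000; Ione: €129,000; Wiremu: €129,000; Florian: €64,500; Phaedra: €64,500; Kalinda: €129,000; Wyatt: €129,000; Odalys: €430,000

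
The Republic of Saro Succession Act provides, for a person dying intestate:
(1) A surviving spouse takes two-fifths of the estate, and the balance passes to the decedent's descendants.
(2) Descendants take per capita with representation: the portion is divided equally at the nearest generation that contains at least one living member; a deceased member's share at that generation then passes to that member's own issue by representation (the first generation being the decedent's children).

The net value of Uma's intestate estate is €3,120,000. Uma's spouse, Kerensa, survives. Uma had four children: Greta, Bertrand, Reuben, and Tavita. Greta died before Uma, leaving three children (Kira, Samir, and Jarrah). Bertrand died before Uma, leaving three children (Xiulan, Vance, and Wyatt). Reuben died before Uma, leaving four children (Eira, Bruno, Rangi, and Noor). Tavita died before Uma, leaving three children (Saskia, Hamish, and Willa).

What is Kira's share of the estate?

Kira receives €144,000.

Kerensa takes two-fifths of €3,120,000 = €1,248,000. The remaining €1,872,000 passes to the descendants.
No child survives, so the initial division is made at the grandchildren's generation.
The descendants' portion (€1,872,000) is divided into 13 shares of €144,000: Kira, Samir, Jarrah, Xiulan, Vance, Wyatt, Eira, Bruno, Rangi, Noor, Saskia, Hamish, and Willa each take €144,000.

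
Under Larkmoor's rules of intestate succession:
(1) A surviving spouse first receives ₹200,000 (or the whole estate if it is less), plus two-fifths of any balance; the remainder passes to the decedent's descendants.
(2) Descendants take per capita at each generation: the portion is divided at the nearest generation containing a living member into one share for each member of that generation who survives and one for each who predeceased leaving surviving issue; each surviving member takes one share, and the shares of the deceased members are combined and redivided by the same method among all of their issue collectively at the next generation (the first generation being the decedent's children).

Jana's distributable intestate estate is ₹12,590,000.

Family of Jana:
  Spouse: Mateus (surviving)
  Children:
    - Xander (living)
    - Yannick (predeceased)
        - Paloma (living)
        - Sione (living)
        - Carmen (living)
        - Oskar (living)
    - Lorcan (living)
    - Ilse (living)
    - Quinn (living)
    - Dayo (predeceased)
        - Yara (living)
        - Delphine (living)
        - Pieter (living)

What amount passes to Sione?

Mateus first takes ₹200,000, leaving a balance of ₹12,390,000. Mateus then takes two-fifths of the balance (₹4,956,000), for a total of ₹5,156,000. The remaining ₹7,434,000 passes to the descendants.
The descendants' portion (₹7,434,000) is divided at the children's generation into 6 shares of ₹1,239,000. Xander, Lorcan, Ilse, and Quinn each take ₹1,239,000. The 2 shares of the deceased (Yannick and Dayo) are combined into a pool of ₹2,478,000.
That pool (₹2,478,000) is divided at the grandchildren's generation equally among Paloma, Sione, Carmen, Oskar, Yara, Delphine, and Pieter: ₹354,000 each.

Sione receives ₹354,000.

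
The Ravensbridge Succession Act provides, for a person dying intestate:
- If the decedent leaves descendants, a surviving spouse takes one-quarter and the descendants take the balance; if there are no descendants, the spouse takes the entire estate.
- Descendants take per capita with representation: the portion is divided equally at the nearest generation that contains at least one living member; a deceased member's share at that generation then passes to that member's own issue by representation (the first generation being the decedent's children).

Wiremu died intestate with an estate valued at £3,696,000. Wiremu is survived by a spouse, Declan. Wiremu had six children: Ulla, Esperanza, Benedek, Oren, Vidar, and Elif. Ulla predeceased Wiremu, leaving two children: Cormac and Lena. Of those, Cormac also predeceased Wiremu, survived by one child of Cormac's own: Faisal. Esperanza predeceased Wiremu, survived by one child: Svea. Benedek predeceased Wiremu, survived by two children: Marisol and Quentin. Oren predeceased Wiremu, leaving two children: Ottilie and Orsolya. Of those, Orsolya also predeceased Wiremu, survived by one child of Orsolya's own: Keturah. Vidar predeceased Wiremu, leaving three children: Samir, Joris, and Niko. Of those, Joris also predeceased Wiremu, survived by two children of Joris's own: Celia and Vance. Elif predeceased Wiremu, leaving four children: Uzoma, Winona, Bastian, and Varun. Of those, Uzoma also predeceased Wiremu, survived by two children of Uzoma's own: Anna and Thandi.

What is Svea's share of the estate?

Svea receives £198,000.

Declan takes one-quarter of £3,696,000 = £924,000. The remaining £2,772,000 passes to the descendants.
No child survives, so the initial division is made at the grandchildren's generation.
The descendants' portion (£2,772,000) is divided into 14 shares of £198,000: Lena, Svea, Marisol, Quentin, Ottilie, Samir, Niko, Winona, Bastian, and Varun each take £198,000; Cormac's £198,000 share passes to Cormac's issue; Orsolya's £198,000 share passes to Orsolya's issue; Joris's £198,000 share passes to Joris's issue; Uzoma's £198,000 share passes to Uzoma's issue.
Cormac's share (£198,000) passes entirely to Faisal.
Orsolya's share (£198,000) passes entirely to Keturah.
Joris's share (£198,000) is divided into 2 shares of £99,000: Celia and Vance each take £99,000.
Uzoma's share (£198,000) is divided into 2 shares of £99,000: Anna and Thandi each take £99,000.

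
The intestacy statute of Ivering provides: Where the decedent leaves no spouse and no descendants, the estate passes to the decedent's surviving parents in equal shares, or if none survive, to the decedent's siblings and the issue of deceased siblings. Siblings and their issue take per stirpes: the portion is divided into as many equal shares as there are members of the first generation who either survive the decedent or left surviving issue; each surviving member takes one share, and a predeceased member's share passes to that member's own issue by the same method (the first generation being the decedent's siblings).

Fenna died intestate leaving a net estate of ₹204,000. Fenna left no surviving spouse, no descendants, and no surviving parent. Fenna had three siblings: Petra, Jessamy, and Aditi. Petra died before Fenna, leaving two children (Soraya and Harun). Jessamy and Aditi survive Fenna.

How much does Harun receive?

Harun receives ₹34,000.

The entire ₹204,000 passes to the siblings and their issue.
That amount (₹204,000) is divided into 3 shares of ₹68,000: Jessamy and Aditi each take ₹68,000; Petra's ₹68,000 share passes to Petra's issue.
Petra's share (₹68,000) is divided into 2 shares of ₹34,000: Soraya and Harun each take ₹34,000.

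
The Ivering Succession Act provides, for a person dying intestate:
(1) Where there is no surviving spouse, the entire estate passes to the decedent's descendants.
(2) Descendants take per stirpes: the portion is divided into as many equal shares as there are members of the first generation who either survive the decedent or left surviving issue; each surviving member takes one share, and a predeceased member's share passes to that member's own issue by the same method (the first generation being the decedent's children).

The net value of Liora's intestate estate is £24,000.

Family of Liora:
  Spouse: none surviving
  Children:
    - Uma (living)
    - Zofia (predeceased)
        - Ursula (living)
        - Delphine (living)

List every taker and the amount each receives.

The entire £24,000 passes to the descendants.
That amount (£24,000) is divided into 2 shares of £12,000: Uma takes £12,000; Zofia's £12,000 share passes to Zofia's issue.
Zofia's share (£12,000) is divided into 2 shares of £6,000: Ursula and Delphine each take £6,000.

Uma: £12,000; Ursula: £6,000; Delphine: £6,000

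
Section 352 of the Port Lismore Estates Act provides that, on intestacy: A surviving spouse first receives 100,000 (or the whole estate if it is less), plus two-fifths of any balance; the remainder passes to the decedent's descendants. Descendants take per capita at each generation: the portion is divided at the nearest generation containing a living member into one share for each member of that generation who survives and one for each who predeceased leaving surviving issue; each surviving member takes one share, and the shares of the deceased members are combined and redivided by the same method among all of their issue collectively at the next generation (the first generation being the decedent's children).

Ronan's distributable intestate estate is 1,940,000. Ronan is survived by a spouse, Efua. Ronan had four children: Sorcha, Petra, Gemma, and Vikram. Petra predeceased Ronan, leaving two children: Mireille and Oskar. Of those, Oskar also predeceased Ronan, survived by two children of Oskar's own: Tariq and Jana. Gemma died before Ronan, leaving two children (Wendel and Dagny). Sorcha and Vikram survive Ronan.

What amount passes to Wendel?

Efua first takes 100,000, leaving a balance of 1,840,000. Efua then takes two-fifths of the balance (736,000), for a total of 836,000. The remaining 1,104,000 passes to the descendants.
The descendants' portion (1,104,000) is divided at the children's generation into 4 shares of 276,000. Sorcha and Vikram each take 276,000. The 2 shares of the deceased (Petra and Gemma) are combined into a pool of 552,000.
That pool (552,000) is divided at the grandchildren's generation into 4 shares of 138,000. Mireille, Wendel, and Dagny each take 138,000. The remaining share for the deceased Oskar (138,000) is carried to the next generation.
That pool (138,000) is divided at the great-grandchildren's generation equally among Tariq and Jana: 69,000 each.

Wendel receives 138,000.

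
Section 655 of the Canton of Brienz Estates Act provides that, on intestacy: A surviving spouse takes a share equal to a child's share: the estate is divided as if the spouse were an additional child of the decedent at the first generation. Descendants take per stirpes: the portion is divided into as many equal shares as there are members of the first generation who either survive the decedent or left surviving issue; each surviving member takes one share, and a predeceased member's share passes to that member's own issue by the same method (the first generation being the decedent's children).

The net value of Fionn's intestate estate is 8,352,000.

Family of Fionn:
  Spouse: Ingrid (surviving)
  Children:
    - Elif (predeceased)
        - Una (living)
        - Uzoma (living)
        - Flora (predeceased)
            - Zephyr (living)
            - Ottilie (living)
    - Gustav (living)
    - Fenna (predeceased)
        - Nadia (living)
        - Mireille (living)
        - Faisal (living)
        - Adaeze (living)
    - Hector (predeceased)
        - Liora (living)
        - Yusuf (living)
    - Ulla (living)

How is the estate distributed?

The spouse counts as an additional share at the children's level, so there are 6 primary shares of 1,392,000. Ingrid takes one such share (1,392,000).
The children's combined portion (6,960,000) is divided into 5 shares of 1,392,000: Gustav and Ulla each take 1,392,000; Elif's 1,392,000 share passes to Elif's issue; Fenna's 1,392,000 share passes to Fenna's issue; Hector's 1,392,000 share passes to Hector's issue.
Elif's share (1,392,000) is divided into 3 shares of 464,000: Una and Uzoma each take 464,000; Flora's 464,000 share passes to Flora's issue.
Flora's share (464,000) is divided into 2 shares of 232,000: Zephyr and Ottilie each take 232,000.
Fenna's share (1,392,000) is divided into 4 shares of 348,000: Nadia, Mireille, Faisal, and Adaeze each take 348,000.
Hector's share (1,392,000) is divided into 2 shares of 696,000: Liora and Yusuf each take 696,000.

Ingrid: 1,392,000; Una: 464,000; Uzoma: 464,000; Zephyr: 232,000; Ottilie: 232,000; Gustav: 1,392,000; Nadia: 348,000; Mireille: 348,000; Faisal: 348,000; Adaeze: 348,000; Liora: 696,000; Yusuf: 696,000; Ulla: 1,392,000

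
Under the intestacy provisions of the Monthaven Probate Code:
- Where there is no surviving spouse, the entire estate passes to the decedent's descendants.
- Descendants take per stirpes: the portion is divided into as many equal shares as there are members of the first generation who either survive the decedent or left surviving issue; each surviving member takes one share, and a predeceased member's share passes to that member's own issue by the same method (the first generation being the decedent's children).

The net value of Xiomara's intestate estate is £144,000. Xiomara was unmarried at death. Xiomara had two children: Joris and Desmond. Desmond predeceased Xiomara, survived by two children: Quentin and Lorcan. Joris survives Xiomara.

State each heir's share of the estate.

The entire £144,000 passes to the descendants.
That amount (£144,000) is divided into 2 shares of £72,000: Joris takes £72,000; Desmond's £72,000 share passes to Desmond's issue.
Desmond's share (£72,000) is divided into 2 shares of £36,000: Quentin and Lorcan each take £36,000.

Joris: £72,000; Quentin: £36,000; Lorcan: £36,000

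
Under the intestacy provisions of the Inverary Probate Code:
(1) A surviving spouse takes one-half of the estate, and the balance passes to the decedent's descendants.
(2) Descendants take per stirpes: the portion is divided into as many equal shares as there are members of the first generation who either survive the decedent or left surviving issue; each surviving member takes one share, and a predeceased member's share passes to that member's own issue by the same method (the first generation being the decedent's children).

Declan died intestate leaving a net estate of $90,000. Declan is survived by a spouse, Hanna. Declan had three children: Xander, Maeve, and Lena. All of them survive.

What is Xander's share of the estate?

Xander receives $15,000.

Hanna takes one-half of $90,000 = $45,000. The remaining $45,000 passes to the descendants.
The descendants' portion ($45,000) is divided into 3 shares of $15,000: Xander, Maeve, and Lena each take $15,000.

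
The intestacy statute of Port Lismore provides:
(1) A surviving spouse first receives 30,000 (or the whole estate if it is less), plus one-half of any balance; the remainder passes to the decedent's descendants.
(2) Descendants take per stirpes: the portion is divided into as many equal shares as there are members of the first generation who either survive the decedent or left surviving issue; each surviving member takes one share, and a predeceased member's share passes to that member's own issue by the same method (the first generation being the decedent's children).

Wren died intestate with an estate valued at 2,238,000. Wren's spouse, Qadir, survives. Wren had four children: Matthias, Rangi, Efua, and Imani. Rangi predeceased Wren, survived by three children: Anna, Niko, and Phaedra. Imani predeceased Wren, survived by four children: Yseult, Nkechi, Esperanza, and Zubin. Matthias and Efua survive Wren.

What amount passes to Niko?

Qadir first takes 30,000, leaving a balance of 2,208,000. Qadir then takes one-half of the balance (1,104,000), for a total of 1,134,000. The remaining 1,104,000 passes to the descendants.
The descendants' portion (1,104,000) is divided into 4 shares of 276,000: Matthias and Efua each take 276,000; Rangi's 276,000 share passes to Rangi's issue; Imani's 276,000 share passes to Imani's issue.
Rangi's share (276,000) is divided into 3 shares of 92,000: Anna, Niko, and Phaedra each take 92,000.
Imani's share (276,000) is divided into 4 shares of 69,000: Yseult, Nkechi, Esperanza, and Zubin each take 69,000.

Niko receives 92,000.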